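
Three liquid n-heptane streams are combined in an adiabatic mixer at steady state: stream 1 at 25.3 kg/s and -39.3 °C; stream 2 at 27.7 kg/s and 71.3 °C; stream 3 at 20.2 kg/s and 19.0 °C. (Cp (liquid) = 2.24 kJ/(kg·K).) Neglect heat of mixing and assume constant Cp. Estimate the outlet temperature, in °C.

Adiabatic, steady state ⇒ Σ ṁᵢCp,ᵢ(T_out − Tᵢ) = 0
Σ ṁᵢCp,ᵢTᵢ = 25.3×2.24×-39.3 + 27.7×2.24×71.3 + 20.2×2.24×19.0 = 3056.5
Σ ṁᵢCp,ᵢ = 25.3×2.24 + 27.7×2.24 + 20.2×2.24 = 163.97
T_out = 3056.5 / 163.97 = 18.641 °C

T_out = 18.6 °C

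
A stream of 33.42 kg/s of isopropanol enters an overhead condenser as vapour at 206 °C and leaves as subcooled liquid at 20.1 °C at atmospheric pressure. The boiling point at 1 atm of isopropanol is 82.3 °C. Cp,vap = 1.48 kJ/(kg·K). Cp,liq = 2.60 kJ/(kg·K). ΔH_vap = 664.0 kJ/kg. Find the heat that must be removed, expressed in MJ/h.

Q_c = 121000 MJ/h

vapour 206→82.3 °C: -183.08 kJ/kg
condensation at 82.3 °C: -664 kJ/kg
liquid 82.3→20.1 °C: -161.72 kJ/kg
Δh = -183.08 + -664 + -161.72 = -1008.8 kJ/kg
Q = ṁ·Δh = 33.42 kg/s × -1008.8 kJ/kg = -33714 kJ/s
|Q| = 33714 kW = 121370 MJ/h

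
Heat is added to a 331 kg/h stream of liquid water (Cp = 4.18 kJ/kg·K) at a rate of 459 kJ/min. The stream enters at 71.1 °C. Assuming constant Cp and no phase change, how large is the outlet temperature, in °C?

Q = 459 kJ/min = 27540 kJ/h
ΔT = Q/(ṁ·Cp) = 27540/(331×4.18) = 19.905 K
T_out = 71.1 + 19.905 = 91.005 °C

T_out = 91.0 °C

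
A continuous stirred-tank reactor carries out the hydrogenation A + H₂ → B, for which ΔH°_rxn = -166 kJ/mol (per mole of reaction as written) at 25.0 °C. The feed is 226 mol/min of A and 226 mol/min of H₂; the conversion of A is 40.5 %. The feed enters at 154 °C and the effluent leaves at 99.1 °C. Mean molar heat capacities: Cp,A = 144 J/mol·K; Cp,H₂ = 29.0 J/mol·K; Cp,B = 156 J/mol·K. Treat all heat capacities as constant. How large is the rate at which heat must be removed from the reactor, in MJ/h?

Extent of reaction ξ = 0.405 × 226 = 91.53 mol/min
Reaction term: ξ·ΔH°_rxn = 91.53 × -166 = -15194 kJ/min
Sensible, feed 154→25 °C: -5043.6 kJ/min
Outlet flows (mol/min): A 134.47, H₂ 134.47, B 91.53
Sensible, products 25→99.1 °C: 2781.9 kJ/min
Q = ΔH = -17456 kJ/min = -290.93 kW
Heat removed = 1047.3 MJ/h

Q_out = 1050 MJ/h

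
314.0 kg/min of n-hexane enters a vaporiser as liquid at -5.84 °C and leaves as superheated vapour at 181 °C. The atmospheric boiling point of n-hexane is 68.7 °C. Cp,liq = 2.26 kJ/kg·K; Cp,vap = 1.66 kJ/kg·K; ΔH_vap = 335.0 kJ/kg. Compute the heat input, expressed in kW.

Q = 3610 kW

liquid -5.84→68.7 °C: 168.46 kJ/kg
vaporisation at 68.7 °C: 335 kJ/kg
vapour 68.7→181 °C: 186.42 kJ/kg
Δh = 168.46 + 335 + 186.42 = 689.88 kJ/kg
Q = ṁ·Δh = 314.0 kg/min × 689.88 kJ/kg = 216620 kJ/min
|Q| = 3610.4 kW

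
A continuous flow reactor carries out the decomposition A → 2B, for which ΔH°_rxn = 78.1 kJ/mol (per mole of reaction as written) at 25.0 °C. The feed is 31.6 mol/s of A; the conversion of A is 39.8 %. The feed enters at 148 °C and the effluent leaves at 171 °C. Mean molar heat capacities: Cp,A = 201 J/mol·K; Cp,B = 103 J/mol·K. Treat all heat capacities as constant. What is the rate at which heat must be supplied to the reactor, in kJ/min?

Q_in = 68300 kJ/min

Extent of reaction ξ = 0.398 × 31.6 = 12.577 mol/s
Reaction term: ξ·ΔH°_rxn = 12.577 × 78.1 = 982.25 kJ/s
Sensible, feed 148→25 °C: -781.25 kJ/s
Outlet flows (mol/s): A 19.023, B 25.154
Sensible, products 25→171 °C: 936.51 kJ/s
Q = ΔH = 1137.5 kJ/s = 1137.5 kW
Heat supplied = 68251 kJ/min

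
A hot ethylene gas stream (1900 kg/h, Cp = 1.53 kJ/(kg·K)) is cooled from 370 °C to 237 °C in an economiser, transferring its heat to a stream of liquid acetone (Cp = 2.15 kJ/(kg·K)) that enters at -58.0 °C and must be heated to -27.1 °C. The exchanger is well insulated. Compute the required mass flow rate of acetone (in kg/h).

Heat released by hot stream: Q = 1900 × 1.53 × (370 − 237) = 386630 kJ/h
Energy balance on cold side (adiabatic exchanger): Q = ṁ_c·Cp_c·(T_c,out − T_c,in)
ṁ_c = 386630 / [2.15 × (-27.1 − -58.0)] = 5819.7 kg/h

ṁ_c = 5820 kg/h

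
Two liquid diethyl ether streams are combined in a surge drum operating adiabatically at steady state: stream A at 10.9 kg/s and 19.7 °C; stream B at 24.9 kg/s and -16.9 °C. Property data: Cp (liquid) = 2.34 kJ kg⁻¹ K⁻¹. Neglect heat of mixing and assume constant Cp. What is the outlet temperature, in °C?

T_out = -5.76 °C

Energy balance with Q = 0: Σ ṁᵢCp,ᵢ(T_out − Tᵢ) = 0
T_out = Σ ṁᵢCp,ᵢTᵢ / Σ ṁᵢCp,ᵢ
      = -482.23 / 83.772 = -5.7564 °C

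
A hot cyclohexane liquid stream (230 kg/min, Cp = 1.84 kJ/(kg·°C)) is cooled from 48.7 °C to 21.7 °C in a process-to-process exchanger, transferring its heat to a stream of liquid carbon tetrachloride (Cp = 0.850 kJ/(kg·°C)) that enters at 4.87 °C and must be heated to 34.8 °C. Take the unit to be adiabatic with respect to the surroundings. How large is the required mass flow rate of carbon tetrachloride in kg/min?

Heat released by hot stream: Q = 230 × 1.84 × (48.7 − 21.7) = 11426 kJ/min
Energy balance on cold side (adiabatic exchanger): Q = ṁ_c·Cp_c·(T_c,out − T_c,in)
ṁ_c = 11426 / [0.850 × (34.8 − 4.87)] = 449.14 kg/min

ṁ_c = 449 kg/min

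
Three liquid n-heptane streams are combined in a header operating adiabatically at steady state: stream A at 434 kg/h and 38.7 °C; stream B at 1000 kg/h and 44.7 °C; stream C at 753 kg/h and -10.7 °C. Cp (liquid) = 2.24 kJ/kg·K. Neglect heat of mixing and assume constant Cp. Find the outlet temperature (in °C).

Energy balance with Q = 0: Σ ṁᵢCp,ᵢ(T_out − Tᵢ) = 0
T_out = Σ ṁᵢCp,ᵢTᵢ / Σ ṁᵢCp,ᵢ
      = 119700 / 4898.9 = 24.435 °C

T_out = 24.4 °C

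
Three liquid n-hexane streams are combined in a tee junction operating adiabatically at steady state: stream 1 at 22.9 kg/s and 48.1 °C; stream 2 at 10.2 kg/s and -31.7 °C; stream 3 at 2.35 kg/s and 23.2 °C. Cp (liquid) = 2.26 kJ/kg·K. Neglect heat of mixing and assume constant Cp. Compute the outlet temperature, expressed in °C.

T_out = 23.5 °C

Adiabatic, steady state ⇒ Σ ṁᵢCp,ᵢ(T_out − Tᵢ) = 0
T_out = Σ ṁᵢCp,ᵢTᵢ / Σ ṁᵢCp,ᵢ
      = 1881.8 / 80.117 = 23.489 °C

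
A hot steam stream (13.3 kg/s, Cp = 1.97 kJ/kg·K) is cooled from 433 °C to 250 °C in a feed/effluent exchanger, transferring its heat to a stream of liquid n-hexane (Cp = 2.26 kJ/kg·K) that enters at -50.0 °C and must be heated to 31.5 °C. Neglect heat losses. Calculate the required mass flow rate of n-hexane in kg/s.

Heat released by hot stream: Q = 13.3 × 1.97 × (433 − 250) = 4794.8 kJ/s
Energy balance on cold side (adiabatic exchanger): Q = ṁ_c·Cp_c·(T_c,out − T_c,in)
ṁ_c = 4794.8 / [2.26 × (31.5 − -50.0)] = 26.032 kg/s

ṁ_c = 26.0 kg/s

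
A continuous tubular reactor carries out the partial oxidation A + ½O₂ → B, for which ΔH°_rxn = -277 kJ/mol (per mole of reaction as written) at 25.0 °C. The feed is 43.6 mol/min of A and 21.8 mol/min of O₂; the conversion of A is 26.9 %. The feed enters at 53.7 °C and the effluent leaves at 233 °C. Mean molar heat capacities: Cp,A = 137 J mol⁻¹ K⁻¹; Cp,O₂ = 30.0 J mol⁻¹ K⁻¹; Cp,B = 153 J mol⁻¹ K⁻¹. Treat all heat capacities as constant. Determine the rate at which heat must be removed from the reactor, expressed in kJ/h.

Q_out = 123000 kJ/h

Extent of reaction ξ = 0.269 × 43.6 = 11.728 mol/min
Reaction term: ξ·ΔH°_rxn = 11.728 × -277 = -3248.8 kJ/min
Sensible, feed 53.7→25 °C: -190.2 kJ/min
Outlet flows (mol/min): A 31.872, O₂ 15.936, B 11.728
Sensible, products 25→233 °C: 1380.9 kJ/min
Q = ΔH = -2058.1 kJ/min = -34.301 kW
Heat removed = 123480 kJ/h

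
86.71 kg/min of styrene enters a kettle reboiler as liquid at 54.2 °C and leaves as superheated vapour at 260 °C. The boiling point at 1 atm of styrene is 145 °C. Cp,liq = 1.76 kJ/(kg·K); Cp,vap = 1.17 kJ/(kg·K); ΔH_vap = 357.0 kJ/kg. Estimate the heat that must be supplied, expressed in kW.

Q = 941 kW

liquid 54.2→145 °C: 159.81 kJ/kg
vaporisation at 145 °C: 357 kJ/kg
vapour 145→260 °C: 134.55 kJ/kg
Δh = 159.81 + 357 + 134.55 = 651.36 kJ/kg
Q = ṁ·Δh = 86.71 kg/min × 651.36 kJ/kg = 56479 kJ/min
|Q| = 941.32 kW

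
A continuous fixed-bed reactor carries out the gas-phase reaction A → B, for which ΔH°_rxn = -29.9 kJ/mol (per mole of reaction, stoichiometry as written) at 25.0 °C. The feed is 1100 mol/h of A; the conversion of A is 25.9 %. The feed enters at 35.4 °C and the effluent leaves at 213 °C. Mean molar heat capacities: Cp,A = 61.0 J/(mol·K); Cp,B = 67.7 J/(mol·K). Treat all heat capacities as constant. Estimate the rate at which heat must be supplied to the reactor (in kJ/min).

Q_in = 62.6 kJ/min

Extent of reaction ξ = 0.259 × 1100 = 284.9 mol/h
Reaction term: ξ·ΔH°_rxn = 284.9 × -29.9 = -8518.5 kJ/h
Sensible, feed 35.4→25 °C: -697.84 kJ/h
Outlet flows (mol/h): A 815.1, B 284.9
Sensible, products 25→213 °C: 12974 kJ/h
Q = ΔH = 3757.3 kJ/h = 1.0437 kW
Heat supplied = 62.622 kJ/min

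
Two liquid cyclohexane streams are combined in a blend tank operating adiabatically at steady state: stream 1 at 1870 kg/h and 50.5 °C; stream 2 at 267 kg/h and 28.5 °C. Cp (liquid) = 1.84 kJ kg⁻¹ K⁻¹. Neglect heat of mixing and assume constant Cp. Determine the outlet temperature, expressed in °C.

Adiabatic, steady state ⇒ Σ ṁᵢCp,ᵢ(T_out − Tᵢ) = 0
T_out = Σ ṁᵢCp,ᵢTᵢ / Σ ṁᵢCp,ᵢ
      = 187760 / 3932.1 = 47.751 °C

T_out = 47.8 °C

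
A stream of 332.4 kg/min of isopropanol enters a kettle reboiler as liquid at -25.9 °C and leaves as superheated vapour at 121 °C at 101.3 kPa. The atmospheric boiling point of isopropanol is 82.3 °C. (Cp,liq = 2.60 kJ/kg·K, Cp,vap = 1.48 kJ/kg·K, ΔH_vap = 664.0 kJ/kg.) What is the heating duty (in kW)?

liquid -25.9→82.3 °C: 281.32 kJ/kg
vaporisation at 82.3 °C: 664 kJ/kg
vapour 82.3→121 °C: 57.276 kJ/kg
Δh = 281.32 + 664 + 57.276 = 1002.6 kJ/kg
Q = ṁ·Δh = 332.4 kg/min × 1002.6 kJ/kg = 333260 kJ/min
|Q| = 5554.4 kW

Q = 5550 kW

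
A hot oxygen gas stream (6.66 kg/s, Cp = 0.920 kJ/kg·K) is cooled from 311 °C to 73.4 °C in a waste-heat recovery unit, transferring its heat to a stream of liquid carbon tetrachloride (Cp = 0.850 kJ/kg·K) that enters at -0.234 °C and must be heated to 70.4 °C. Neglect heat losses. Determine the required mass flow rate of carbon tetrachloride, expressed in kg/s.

ṁ_c = 24.2 kg/s

Heat released by hot stream: Q = 6.66 × 0.920 × (311 − 73.4) = 1455.8 kJ/s
Energy balance on cold side (adiabatic exchanger): Q = ṁ_c·Cp_c·(T_c,out − T_c,in)
ṁ_c = 1455.8 / [0.850 × (70.4 − -0.234)] = 24.248 kg/s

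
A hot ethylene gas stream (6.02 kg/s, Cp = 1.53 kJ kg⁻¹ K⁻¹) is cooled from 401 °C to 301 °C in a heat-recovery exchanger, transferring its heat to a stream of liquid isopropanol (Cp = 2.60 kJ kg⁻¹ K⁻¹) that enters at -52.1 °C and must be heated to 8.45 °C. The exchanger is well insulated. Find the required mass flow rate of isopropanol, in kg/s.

Heat released by hot stream: Q = 6.02 × 1.53 × (401 − 301) = 921.06 kJ/s
Energy balance on cold side (adiabatic exchanger): Q = ṁ_c·Cp_c·(T_c,out − T_c,in)
ṁ_c = 921.06 / [2.60 × (8.45 − -52.1)] = 5.8506 kg/s

ṁ_c = 5.85 kg/s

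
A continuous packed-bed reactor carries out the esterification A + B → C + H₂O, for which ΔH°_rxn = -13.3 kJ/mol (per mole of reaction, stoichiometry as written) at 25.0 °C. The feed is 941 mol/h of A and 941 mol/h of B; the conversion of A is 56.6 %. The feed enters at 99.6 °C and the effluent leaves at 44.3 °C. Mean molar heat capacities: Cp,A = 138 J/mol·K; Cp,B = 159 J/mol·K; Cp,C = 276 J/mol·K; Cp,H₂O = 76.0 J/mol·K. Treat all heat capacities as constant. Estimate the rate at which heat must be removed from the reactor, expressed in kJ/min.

Q_out = 366 kJ/min

Extent of reaction ξ = 0.566 × 941 = 532.61 mol/h
Reaction term: ξ·ΔH°_rxn = 532.61 × -13.3 = -7083.7 kJ/h
Sensible, feed 99.6→25 °C: -20849 kJ/h
Outlet flows (mol/h): A 408.39, B 408.39, C 532.61, H₂O 532.61
Sensible, products 25→44.3 °C: 5959.3 kJ/h
Q = ΔH = -21973 kJ/h = -6.1037 kW
Heat removed = 366.22 kJ/min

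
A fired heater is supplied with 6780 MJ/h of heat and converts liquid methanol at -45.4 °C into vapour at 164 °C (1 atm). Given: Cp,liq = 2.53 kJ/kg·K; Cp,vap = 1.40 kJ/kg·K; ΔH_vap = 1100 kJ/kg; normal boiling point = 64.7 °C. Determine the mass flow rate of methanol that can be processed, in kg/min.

Δh = 2.53×(64.7−-45.4) + 1100 + 1.40×(164−64.7) = 1517.6 kJ/kg
Q = 6780 MJ/h = 1883.3 kJ/s = 113000 kJ/min
ṁ = Q/Δh = 113000 / 1517.6 = 74.461 kg/min

ṁ = 74.5 kg/min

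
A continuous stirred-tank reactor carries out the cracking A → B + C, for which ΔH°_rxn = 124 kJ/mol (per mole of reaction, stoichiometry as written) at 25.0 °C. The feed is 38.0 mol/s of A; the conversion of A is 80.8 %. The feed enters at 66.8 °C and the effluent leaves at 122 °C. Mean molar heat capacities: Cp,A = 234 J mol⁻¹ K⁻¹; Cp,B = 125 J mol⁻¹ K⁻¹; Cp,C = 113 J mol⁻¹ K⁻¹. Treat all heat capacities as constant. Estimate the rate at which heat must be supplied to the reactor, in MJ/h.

Extent of reaction ξ = 0.808 × 38.0 = 30.704 mol/s
Reaction term: ξ·ΔH°_rxn = 30.704 × 124 = 3807.3 kJ/s
Sensible, feed 66.8→25 °C: -371.69 kJ/s
Outlet flows (mol/s): A 7.296, B 30.704, C 30.704
Sensible, products 25→122 °C: 874.44 kJ/s
Q = ΔH = 4310 kJ/s = 4310 kW
Heat supplied = 15516 MJ/h

Q_in = 15500 MJ/h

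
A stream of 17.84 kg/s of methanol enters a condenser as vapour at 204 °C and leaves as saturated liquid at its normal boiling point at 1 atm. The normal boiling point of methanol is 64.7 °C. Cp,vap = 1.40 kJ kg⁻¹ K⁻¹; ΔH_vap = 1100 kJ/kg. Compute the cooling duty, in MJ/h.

vapour 204→64.7 °C: -195.02 kJ/kg
condensation at 64.7 °C: -1100 kJ/kg
Δh = -195.02 + -1100 = -1295 kJ/kg
Q = ṁ·Δh = 17.84 kg/s × -1295 kJ/kg = -23103 kJ/s
|Q| = 23103 kW = 83171 MJ/h

Q_c = 83200 MJ/h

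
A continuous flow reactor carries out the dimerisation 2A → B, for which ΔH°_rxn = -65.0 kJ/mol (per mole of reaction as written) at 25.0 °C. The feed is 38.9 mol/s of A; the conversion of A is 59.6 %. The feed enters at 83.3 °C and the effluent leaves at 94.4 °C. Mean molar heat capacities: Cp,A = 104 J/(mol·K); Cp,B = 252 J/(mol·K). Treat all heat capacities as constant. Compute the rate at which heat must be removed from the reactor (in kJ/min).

Extent of reaction ξ = 0.596 × 38.9 / 2 = 11.592 mol/s
Reaction term: ξ·ΔH°_rxn = 11.592 × -65.0 = -753.49 kJ/s
Sensible, feed 83.3→25 °C: -235.86 kJ/s
Outlet flows (mol/s): A 15.716, B 11.592
Sensible, products 25→94.4 °C: 316.16 kJ/s
Q = ΔH = -673.19 kJ/s = -673.19 kW
Heat removed = 40391 kJ/min

Q_out = 40400 kJ/min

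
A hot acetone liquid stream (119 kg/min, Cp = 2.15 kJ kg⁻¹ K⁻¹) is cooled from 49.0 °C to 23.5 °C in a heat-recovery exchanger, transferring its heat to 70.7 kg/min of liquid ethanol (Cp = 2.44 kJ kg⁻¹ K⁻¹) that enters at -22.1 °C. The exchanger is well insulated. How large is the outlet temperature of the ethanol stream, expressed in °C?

Heat released by hot stream: Q = 119 × 2.15 × (49.0 − 23.5) = 6524.2 kJ/min
Energy balance on cold side (adiabatic exchanger): Q = ṁ_c·Cp_c·(T_c,out − T_c,in)
T_c,out = -22.1 + 6524.2/(70.7 × 2.44) = 15.72 °C

T_c,out = 15.7 °C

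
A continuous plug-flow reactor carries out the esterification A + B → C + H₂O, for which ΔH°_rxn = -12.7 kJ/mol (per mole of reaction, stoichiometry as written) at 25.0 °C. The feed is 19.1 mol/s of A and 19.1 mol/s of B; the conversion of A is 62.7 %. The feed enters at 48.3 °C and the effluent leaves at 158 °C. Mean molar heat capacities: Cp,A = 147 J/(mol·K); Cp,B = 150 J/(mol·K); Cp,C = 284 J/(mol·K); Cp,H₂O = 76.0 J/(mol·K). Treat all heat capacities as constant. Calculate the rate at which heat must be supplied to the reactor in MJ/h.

Extent of reaction ξ = 0.627 × 19.1 = 11.976 mol/s
Reaction term: ξ·ΔH°_rxn = 11.976 × -12.7 = -152.09 kJ/s
Sensible, feed 48.3→25 °C: -132.17 kJ/s
Outlet flows (mol/s): A 7.1243, B 7.1243, C 11.976, H₂O 11.976
Sensible, products 25→158 °C: 854.81 kJ/s
Q = ΔH = 570.55 kJ/s = 570.55 kW
Heat supplied = 2054 MJ/h

Q_in = 2050 MJ/h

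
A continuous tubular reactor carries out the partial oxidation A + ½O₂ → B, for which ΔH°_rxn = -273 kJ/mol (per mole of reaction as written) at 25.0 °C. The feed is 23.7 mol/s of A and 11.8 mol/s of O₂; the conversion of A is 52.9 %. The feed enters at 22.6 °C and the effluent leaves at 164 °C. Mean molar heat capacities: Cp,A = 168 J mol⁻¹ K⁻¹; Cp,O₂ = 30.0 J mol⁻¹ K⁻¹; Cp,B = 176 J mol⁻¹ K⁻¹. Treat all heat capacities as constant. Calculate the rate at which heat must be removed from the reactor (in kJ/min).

Q_out = 169000 kJ/min

Extent of reaction ξ = 0.529 × 23.7 = 12.537 mol/s
Reaction term: ξ·ΔH°_rxn = 12.537 × -273 = -3422.7 kJ/s
Sensible, feed 22.6→25 °C: 10.405 kJ/s
Outlet flows (mol/s): A 11.163, O₂ 5.5314, B 12.537
Sensible, products 25→164 °C: 590.45 kJ/s
Q = ΔH = -2821.8 kJ/s = -2821.8 kW
Heat removed = 169310 kJ/min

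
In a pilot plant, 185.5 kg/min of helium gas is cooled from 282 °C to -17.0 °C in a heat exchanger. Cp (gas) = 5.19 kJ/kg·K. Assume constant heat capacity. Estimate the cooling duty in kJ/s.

Q_c = 4800 kJ/s

Q = ṁ·Cp·ΔT = 185.5 × 5.19 × (-17.0 − 282) = -287860 kJ/min
Converting: 287860 / 60 s = 4797.7 kW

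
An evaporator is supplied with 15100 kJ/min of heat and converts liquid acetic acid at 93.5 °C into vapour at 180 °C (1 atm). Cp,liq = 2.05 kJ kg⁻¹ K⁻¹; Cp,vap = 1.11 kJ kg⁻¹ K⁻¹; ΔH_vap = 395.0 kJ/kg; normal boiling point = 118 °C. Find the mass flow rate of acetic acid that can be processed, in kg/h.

ṁ = 1760 kg/h

Δh = 2.05×(118−93.5) + 395.0 + 1.11×(180−118) = 514.05 kJ/kg
Q = 15100 kJ/min = 251.67 kJ/s = 906000 kJ/h
ṁ = Q/Δh = 906000 / 514.05 = 1762.5 kg/h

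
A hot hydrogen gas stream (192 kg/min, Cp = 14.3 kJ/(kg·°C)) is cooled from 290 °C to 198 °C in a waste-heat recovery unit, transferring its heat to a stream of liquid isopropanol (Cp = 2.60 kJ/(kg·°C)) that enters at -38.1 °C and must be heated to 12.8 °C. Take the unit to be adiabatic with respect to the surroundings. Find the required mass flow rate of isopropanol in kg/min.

Heat released by hot stream: Q = 192 × 14.3 × (290 − 198) = 252600 kJ/min
Energy balance on cold side (adiabatic exchanger): Q = ṁ_c·Cp_c·(T_c,out − T_c,in)
ṁ_c = 252600 / [2.60 × (12.8 − -38.1)] = 1908.7 kg/min

ṁ_c = 1910 kg/min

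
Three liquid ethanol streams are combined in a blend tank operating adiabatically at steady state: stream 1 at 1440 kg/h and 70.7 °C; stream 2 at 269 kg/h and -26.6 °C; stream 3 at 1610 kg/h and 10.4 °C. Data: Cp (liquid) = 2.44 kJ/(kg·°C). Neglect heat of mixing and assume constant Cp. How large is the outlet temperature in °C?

Energy balance with Q = 0: Σ ṁᵢCp,ᵢ(T_out − Tᵢ) = 0
Σ ṁᵢCp,ᵢTᵢ = 1440×2.44×70.7 + 269×2.44×-26.6 + 1610×2.44×10.4 = 271810
Σ ṁᵢCp,ᵢ = 1440×2.44 + 269×2.44 + 1610×2.44 = 8098.4
T_out = 271810 / 8098.4 = 33.563 °C

T_out = 33.6 °C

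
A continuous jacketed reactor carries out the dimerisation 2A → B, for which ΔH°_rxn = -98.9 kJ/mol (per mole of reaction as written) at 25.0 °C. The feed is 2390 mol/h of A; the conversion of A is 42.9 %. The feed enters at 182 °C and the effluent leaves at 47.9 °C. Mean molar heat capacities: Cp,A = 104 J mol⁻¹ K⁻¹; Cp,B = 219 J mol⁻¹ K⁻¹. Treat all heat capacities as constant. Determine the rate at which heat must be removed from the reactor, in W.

Q_out = 23300 W

Extent of reaction ξ = 0.429 × 2390 / 2 = 512.65 mol/h
Reaction term: ξ·ΔH°_rxn = 512.65 × -98.9 = -50702 kJ/h
Sensible, feed 182→25 °C: -39024 kJ/h
Outlet flows (mol/h): A 1364.7, B 512.65
Sensible, products 25→47.9 °C: 5821.2 kJ/h
Q = ΔH = -83904 kJ/h = -23.307 kW
Heat removed = 23307 W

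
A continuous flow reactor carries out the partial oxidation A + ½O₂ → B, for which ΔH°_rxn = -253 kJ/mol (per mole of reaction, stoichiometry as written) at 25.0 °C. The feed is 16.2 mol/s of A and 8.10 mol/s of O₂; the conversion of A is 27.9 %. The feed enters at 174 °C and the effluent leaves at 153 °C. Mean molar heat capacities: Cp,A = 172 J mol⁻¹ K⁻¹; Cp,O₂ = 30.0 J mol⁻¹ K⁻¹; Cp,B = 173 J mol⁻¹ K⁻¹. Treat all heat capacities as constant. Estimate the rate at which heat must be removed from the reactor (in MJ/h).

Extent of reaction ξ = 0.279 × 16.2 = 4.5198 mol/s
Reaction term: ξ·ΔH°_rxn = 4.5198 × -253 = -1143.5 kJ/s
Sensible, feed 174→25 °C: -451.38 kJ/s
Outlet flows (mol/s): A 11.68, O₂ 5.8401, B 4.5198
Sensible, products 25→153 °C: 379.66 kJ/s
Q = ΔH = -1215.2 kJ/s = -1215.2 kW
Heat removed = 4374.8 MJ/h

Q_out = 4370 MJ/h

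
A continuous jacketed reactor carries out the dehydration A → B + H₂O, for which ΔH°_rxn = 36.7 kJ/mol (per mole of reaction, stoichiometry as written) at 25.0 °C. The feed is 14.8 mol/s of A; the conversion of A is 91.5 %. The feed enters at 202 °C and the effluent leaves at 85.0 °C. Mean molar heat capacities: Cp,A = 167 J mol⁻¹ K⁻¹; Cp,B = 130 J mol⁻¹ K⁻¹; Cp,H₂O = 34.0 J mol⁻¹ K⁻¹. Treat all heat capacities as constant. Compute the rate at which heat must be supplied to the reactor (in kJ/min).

Extent of reaction ξ = 0.915 × 14.8 = 13.542 mol/s
Reaction term: ξ·ΔH°_rxn = 13.542 × 36.7 = 496.99 kJ/s
Sensible, feed 202→25 °C: -437.47 kJ/s
Outlet flows (mol/s): A 1.258, B 13.542, H₂O 13.542
Sensible, products 25→85.0 °C: 145.86 kJ/s
Q = ΔH = 205.38 kJ/s = 205.38 kW
Heat supplied = 12323 kJ/min

Q_in = 12300 kJ/min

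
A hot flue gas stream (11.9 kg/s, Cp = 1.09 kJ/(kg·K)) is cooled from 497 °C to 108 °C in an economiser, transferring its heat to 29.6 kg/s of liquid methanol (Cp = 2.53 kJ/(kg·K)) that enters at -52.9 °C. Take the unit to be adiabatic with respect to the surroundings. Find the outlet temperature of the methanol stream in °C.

Heat released by hot stream: Q = 11.9 × 1.09 × (497 − 108) = 5045.7 kJ/s
Energy balance on cold side (adiabatic exchanger): Q = ṁ_c·Cp_c·(T_c,out − T_c,in)
T_c,out = -52.9 + 5045.7/(29.6 × 2.53) = 14.477 °C

T_c,out = 14.5 °C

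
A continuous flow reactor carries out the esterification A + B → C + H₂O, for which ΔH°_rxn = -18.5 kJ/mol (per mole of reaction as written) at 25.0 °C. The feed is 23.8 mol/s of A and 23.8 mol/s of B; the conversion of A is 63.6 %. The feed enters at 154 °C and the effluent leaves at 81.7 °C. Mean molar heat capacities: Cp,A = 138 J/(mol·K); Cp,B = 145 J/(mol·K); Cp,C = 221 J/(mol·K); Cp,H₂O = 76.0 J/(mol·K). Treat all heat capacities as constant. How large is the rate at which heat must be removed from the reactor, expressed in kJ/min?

Q_out = 45300 kJ/min

Extent of reaction ξ = 0.636 × 23.8 = 15.137 mol/s
Reaction term: ξ·ΔH°_rxn = 15.137 × -18.5 = -280.03 kJ/s
Sensible, feed 154→25 °C: -868.87 kJ/s
Outlet flows (mol/s): A 8.6632, B 8.6632, C 15.137, H₂O 15.137
Sensible, products 25→81.7 °C: 393.91 kJ/s
Q = ΔH = -754.98 kJ/s = -754.98 kW
Heat removed = 45299 kJ/min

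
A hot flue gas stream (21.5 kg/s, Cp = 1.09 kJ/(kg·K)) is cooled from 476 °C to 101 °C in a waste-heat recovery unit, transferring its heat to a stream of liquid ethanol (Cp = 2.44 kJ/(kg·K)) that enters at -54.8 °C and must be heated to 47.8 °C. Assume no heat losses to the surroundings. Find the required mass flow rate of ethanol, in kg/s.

Heat released by hot stream: Q = 21.5 × 1.09 × (476 − 101) = 8788.1 kJ/s
Energy balance on cold side (adiabatic exchanger): Q = ṁ_c·Cp_c·(T_c,out − T_c,in)
ṁ_c = 8788.1 / [2.44 × (47.8 − -54.8)] = 35.104 kg/s

ṁ_c = 35.1 kg/s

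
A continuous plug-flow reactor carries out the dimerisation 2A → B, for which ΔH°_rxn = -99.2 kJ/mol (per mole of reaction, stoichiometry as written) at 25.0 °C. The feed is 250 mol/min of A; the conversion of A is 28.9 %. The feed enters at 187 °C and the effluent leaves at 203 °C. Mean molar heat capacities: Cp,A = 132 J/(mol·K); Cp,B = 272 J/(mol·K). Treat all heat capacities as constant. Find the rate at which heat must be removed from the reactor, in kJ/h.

Q_out = 180000 kJ/h

Extent of reaction ξ = 0.289 × 250 / 2 = 36.125 mol/min
Reaction term: ξ·ΔH°_rxn = 36.125 × -99.2 = -3583.6 kJ/min
Sensible, feed 187→25 °C: -5346 kJ/min
Outlet flows (mol/min): A 177.75, B 36.125
Sensible, products 25→203 °C: 5925.4 kJ/min
Q = ΔH = -3004.2 kJ/min = -50.069 kW
Heat removed = 180250 kJ/h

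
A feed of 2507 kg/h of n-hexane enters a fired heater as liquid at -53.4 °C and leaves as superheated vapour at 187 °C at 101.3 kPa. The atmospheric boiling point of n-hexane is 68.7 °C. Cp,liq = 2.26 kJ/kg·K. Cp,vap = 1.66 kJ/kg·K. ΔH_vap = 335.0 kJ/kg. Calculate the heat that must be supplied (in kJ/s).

liquid -53.4→68.7 °C: 275.95 kJ/kg
vaporisation at 68.7 °C: 335 kJ/kg
vapour 68.7→187 °C: 196.38 kJ/kg
Δh = 275.95 + 335 + 196.38 = 807.32 kJ/kg
Q = ṁ·Δh = 2507 kg/h × 807.32 kJ/kg = 2.024e+06 kJ/h
|Q| = 562.21 kW

Q = 562 kJ/s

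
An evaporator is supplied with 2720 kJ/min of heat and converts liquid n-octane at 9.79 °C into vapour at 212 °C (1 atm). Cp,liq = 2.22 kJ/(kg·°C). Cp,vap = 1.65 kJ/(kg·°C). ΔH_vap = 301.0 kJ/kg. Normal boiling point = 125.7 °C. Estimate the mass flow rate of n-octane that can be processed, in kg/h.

ṁ = 233 kg/h

Δh = 2.22×(125.7−9.79) + 301.0 + 1.65×(212−125.7) = 700.72 kJ/kg
Q = 2720 kJ/min = 45.333 kJ/s = 163200 kJ/h
ṁ = Q/Δh = 163200 / 700.72 = 232.9 kg/h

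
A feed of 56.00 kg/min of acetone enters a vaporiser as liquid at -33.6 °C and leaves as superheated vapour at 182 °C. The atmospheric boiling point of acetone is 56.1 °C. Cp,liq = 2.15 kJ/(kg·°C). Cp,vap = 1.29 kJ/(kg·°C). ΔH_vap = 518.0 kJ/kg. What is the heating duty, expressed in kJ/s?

Q = 815 kJ/s

liquid -33.6→56.1 °C: 192.85 kJ/kg
vaporisation at 56.1 °C: 518 kJ/kg
vapour 56.1→182 °C: 162.41 kJ/kg
Δh = 192.85 + 518 + 162.41 = 873.27 kJ/kg
Q = ṁ·Δh = 56.00 kg/min × 873.27 kJ/kg = 48903 kJ/min
|Q| = 815.05 kW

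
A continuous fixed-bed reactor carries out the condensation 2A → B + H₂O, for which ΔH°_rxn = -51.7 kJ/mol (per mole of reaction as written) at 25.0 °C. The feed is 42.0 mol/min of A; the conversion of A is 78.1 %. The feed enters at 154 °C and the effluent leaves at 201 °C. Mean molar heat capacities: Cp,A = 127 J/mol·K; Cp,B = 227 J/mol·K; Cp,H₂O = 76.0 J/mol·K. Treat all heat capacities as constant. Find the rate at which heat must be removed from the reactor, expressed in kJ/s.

Extent of reaction ξ = 0.781 × 42.0 / 2 = 16.401 mol/min
Reaction term: ξ·ΔH°_rxn = 16.401 × -51.7 = -847.93 kJ/min
Sensible, feed 154→25 °C: -688.09 kJ/min
Outlet flows (mol/min): A 9.198, B 16.401, H₂O 16.401
Sensible, products 25→201 °C: 1080.2 kJ/min
Q = ΔH = -455.79 kJ/min = -7.5965 kW
Heat removed = 7.5965 kJ/s

Q_out = 7.60 kJ/s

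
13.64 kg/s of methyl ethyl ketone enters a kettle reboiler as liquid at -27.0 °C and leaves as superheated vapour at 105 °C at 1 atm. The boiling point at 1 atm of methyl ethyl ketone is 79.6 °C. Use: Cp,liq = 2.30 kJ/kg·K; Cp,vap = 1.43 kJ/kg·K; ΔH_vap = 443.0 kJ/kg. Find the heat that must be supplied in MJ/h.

liquid -27.0→79.6 °C: 245.18 kJ/kg
vaporisation at 79.6 °C: 443 kJ/kg
vapour 79.6→105 °C: 36.322 kJ/kg
Δh = 245.18 + 443 + 36.322 = 724.5 kJ/kg
Q = ṁ·Δh = 13.64 kg/s × 724.5 kJ/kg = 9882.2 kJ/s
|Q| = 9882.2 kW = 35576 MJ/h

Q = 35600 MJ/h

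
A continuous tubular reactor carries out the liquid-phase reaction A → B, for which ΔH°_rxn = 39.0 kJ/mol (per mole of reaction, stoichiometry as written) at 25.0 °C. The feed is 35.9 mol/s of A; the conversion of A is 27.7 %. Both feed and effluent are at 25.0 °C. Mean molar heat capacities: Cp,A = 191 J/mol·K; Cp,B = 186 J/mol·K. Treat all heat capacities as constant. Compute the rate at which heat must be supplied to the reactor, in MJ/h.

Extent of reaction ξ = 0.277 × 35.9 = 9.9443 mol/s
Reaction term: ξ·ΔH°_rxn = 9.9443 × 39.0 = 387.83 kJ/s
Q = ΔH = 387.83 kJ/s = 387.83 kW
Heat supplied = 1396.2 MJ/h

Q_in = 1400 MJ/h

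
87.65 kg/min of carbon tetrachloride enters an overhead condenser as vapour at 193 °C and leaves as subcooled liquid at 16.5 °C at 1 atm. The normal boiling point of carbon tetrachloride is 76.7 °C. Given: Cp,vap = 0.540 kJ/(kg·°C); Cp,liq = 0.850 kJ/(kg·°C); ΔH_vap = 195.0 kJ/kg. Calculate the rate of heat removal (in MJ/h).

vapour 193→76.7 °C: -62.802 kJ/kg
condensation at 76.7 °C: -195 kJ/kg
liquid 76.7→16.5 °C: -51.17 kJ/kg
Δh = -62.802 + -195 + -51.17 = -308.97 kJ/kg
Q = ṁ·Δh = 87.65 kg/min × -308.97 kJ/kg = -27081 kJ/min
|Q| = 451.36 kW = 1624.9 MJ/h

Q_c = 1620 MJ/h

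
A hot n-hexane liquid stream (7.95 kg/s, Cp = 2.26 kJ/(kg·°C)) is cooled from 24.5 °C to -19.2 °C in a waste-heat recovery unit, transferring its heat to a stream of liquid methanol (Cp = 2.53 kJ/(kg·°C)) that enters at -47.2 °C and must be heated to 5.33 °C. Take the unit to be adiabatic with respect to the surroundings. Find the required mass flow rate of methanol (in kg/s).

Heat released by hot stream: Q = 7.95 × 2.26 × (24.5 − -19.2) = 785.16 kJ/s
Energy balance on cold side (adiabatic exchanger): Q = ṁ_c·Cp_c·(T_c,out − T_c,in)
ṁ_c = 785.16 / [2.53 × (5.33 − -47.2)] = 5.9078 kg/s

ṁ_c = 5.91 kg/s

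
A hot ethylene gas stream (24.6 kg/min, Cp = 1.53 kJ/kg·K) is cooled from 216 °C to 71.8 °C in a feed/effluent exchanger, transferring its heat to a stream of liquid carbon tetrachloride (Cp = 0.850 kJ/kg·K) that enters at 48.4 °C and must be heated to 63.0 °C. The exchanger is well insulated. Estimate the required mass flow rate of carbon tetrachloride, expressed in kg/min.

Heat released by hot stream: Q = 24.6 × 1.53 × (216 − 71.8) = 5427.4 kJ/min
Energy balance on cold side (adiabatic exchanger): Q = ṁ_c·Cp_c·(T_c,out − T_c,in)
ṁ_c = 5427.4 / [0.850 × (63.0 − 48.4)] = 437.34 kg/min

ṁ_c = 437 kg/min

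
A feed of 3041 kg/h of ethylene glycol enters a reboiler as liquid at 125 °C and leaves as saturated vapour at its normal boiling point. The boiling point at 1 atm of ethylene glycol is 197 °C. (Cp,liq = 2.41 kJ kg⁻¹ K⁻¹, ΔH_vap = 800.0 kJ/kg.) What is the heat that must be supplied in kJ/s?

Q = 822 kJ/s

liquid 125→197 °C: 173.52 kJ/kg
vaporisation at 197 °C: 800 kJ/kg
Δh = 173.52 + 800 = 973.52 kJ/kg
Q = ṁ·Δh = 3041 kg/h × 973.52 kJ/kg = 2.9605e+06 kJ/h
|Q| = 822.35 kW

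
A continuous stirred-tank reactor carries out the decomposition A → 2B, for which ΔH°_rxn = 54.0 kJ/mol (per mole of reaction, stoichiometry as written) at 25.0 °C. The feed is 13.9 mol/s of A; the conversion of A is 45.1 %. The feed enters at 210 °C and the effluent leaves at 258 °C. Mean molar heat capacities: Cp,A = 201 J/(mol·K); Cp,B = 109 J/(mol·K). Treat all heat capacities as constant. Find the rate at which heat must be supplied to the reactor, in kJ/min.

Extent of reaction ξ = 0.451 × 13.9 = 6.2689 mol/s
Reaction term: ξ·ΔH°_rxn = 6.2689 × 54.0 = 338.52 kJ/s
Sensible, feed 210→25 °C: -516.87 kJ/s
Outlet flows (mol/s): A 7.6311, B 12.538
Sensible, products 25→258 °C: 675.81 kJ/s
Q = ΔH = 497.46 kJ/s = 497.46 kW
Heat supplied = 29848 kJ/min

Q_in = 29800 kJ/min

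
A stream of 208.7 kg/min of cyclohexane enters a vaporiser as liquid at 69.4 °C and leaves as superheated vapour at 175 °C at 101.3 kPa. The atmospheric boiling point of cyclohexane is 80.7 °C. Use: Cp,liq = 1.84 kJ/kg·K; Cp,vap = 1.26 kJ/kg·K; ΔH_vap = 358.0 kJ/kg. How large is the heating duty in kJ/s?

liquid 69.4→80.7 °C: 20.792 kJ/kg
vaporisation at 80.7 °C: 358 kJ/kg
vapour 80.7→175 °C: 118.82 kJ/kg
Δh = 20.792 + 358 + 118.82 = 497.61 kJ/kg
Q = ṁ·Δh = 208.7 kg/min × 497.61 kJ/kg = 103850 kJ/min
|Q| = 1730.9 kW

Q = 1730 kJ/s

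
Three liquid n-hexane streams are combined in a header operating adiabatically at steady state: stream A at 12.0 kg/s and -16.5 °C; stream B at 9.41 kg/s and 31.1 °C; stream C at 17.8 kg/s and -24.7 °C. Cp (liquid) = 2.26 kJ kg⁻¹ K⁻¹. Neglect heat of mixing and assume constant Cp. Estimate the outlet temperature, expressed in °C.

Adiabatic, steady state ⇒ Σ ṁᵢCp,ᵢ(T_out − Tᵢ) = 0
Σ ṁᵢCp,ᵢTᵢ = 12.0×2.26×-16.5 + 9.41×2.26×31.1 + 17.8×2.26×-24.7 = -779.72
Σ ṁᵢCp,ᵢ = 12.0×2.26 + 9.41×2.26 + 17.8×2.26 = 88.615
T_out = -779.72 / 88.615 = -8.799 °C

T_out = -8.80 °C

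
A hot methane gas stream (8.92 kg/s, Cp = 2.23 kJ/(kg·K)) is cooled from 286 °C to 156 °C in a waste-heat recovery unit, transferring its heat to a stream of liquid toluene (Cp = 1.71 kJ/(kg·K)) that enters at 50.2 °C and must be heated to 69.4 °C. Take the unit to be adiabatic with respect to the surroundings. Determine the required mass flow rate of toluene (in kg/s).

ṁ_c = 78.8 kg/s

Heat released by hot stream: Q = 8.92 × 2.23 × (286 − 156) = 2585.9 kJ/s
Energy balance on cold side (adiabatic exchanger): Q = ṁ_c·Cp_c·(T_c,out − T_c,in)
ṁ_c = 2585.9 / [1.71 × (69.4 − 50.2)] = 78.762 kg/s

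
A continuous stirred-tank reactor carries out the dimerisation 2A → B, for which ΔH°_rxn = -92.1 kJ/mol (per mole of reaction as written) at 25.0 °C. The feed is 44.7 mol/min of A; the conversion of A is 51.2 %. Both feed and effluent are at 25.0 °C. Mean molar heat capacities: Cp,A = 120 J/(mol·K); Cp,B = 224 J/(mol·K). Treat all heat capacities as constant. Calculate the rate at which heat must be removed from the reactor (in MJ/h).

Q_out = 63.2 MJ/h

Extent of reaction ξ = 0.512 × 44.7 / 2 = 11.443 mol/min
Reaction term: ξ·ΔH°_rxn = 11.443 × -92.1 = -1053.9 kJ/min
Q = ΔH = -1053.9 kJ/min = -17.565 kW
Heat removed = 63.235 MJ/h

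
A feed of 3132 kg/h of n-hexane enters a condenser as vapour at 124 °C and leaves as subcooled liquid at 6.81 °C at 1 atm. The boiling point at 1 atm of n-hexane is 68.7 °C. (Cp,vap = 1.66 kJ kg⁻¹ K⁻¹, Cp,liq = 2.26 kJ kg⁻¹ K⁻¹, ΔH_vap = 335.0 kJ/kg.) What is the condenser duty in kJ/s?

Q_c = 493 kJ/s

vapour 124→68.7 °C: -91.798 kJ/kg
condensation at 68.7 °C: -335 kJ/kg
liquid 68.7→6.81 °C: -139.87 kJ/kg
Δh = -91.798 + -335 + -139.87 = -566.67 kJ/kg
Q = ṁ·Δh = 3132 kg/h × -566.67 kJ/kg = -1.7748e+06 kJ/h
|Q| = 493 kW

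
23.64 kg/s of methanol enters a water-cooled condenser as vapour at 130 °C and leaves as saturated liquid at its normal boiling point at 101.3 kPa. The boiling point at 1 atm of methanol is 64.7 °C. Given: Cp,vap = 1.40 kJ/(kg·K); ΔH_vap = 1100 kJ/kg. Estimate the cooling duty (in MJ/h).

vapour 130→64.7 °C: -91.42 kJ/kg
condensation at 64.7 °C: -1100 kJ/kg
Δh = -91.42 + -1100 = -1191.4 kJ/kg
Q = ṁ·Δh = 23.64 kg/s × -1191.4 kJ/kg = -28165 kJ/s
|Q| = 28165 kW = 101390 MJ/h

Q_c = 101000 MJ/h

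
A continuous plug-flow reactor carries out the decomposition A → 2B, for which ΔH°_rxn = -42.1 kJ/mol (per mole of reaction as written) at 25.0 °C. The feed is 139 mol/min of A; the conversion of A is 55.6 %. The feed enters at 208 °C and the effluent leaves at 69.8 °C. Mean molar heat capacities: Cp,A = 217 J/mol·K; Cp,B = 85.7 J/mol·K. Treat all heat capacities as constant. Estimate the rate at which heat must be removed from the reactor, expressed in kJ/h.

Extent of reaction ξ = 0.556 × 139 = 77.284 mol/min
Reaction term: ξ·ΔH°_rxn = 77.284 × -42.1 = -3253.7 kJ/min
Sensible, feed 208→25 °C: -5519.8 kJ/min
Outlet flows (mol/min): A 61.716, B 154.57
Sensible, products 25→69.8 °C: 1193.4 kJ/min
Q = ΔH = -7580.1 kJ/min = -126.33 kW
Heat removed = 454800 kJ/h

Q_out = 455000 kJ/h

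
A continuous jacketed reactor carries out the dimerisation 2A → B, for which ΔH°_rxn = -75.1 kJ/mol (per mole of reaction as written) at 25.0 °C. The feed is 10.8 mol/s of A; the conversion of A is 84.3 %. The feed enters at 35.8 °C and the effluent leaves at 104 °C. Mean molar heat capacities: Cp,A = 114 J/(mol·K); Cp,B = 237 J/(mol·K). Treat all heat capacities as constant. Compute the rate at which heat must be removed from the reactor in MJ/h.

Extent of reaction ξ = 0.843 × 10.8 / 2 = 4.5522 mol/s
Reaction term: ξ·ΔH°_rxn = 4.5522 × -75.1 = -341.87 kJ/s
Sensible, feed 35.8→25 °C: -13.297 kJ/s
Outlet flows (mol/s): A 1.6956, B 4.5522
Sensible, products 25→104 °C: 100.5 kJ/s
Q = ΔH = -254.67 kJ/s = -254.67 kW
Heat removed = 916.8 MJ/h

Q_out = 917 MJ/h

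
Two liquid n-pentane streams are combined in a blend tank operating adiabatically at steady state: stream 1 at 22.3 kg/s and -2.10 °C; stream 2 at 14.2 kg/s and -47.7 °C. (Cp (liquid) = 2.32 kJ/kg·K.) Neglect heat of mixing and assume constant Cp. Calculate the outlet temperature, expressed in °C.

Energy balance with Q = 0: Σ ṁᵢCp,ᵢ(T_out − Tᵢ) = 0
Σ ṁᵢCp,ᵢTᵢ = 22.3×2.32×-2.10 + 14.2×2.32×-47.7 = -1680.1
Σ ṁᵢCp,ᵢ = 22.3×2.32 + 14.2×2.32 = 84.68
T_out = -1680.1 / 84.68 = -19.84 °C

T_out = -19.8 °C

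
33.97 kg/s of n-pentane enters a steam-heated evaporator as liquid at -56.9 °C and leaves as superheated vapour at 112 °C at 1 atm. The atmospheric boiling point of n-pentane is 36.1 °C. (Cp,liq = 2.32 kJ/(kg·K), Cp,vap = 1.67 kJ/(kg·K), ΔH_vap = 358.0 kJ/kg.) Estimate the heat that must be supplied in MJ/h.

Q = 85700 MJ/h

liquid -56.9→36.1 °C: 215.76 kJ/kg
vaporisation at 36.1 °C: 358 kJ/kg
vapour 36.1→112 °C: 126.75 kJ/kg
Δh = 215.76 + 358 + 126.75 = 700.51 kJ/kg
Q = ṁ·Δh = 33.97 kg/s × 700.51 kJ/kg = 23796 kJ/s
|Q| = 23796 kW = 85667 MJ/h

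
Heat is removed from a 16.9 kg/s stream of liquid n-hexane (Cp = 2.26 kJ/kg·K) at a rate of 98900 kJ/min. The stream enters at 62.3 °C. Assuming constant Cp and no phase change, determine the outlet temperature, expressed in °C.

Q = 98900 kJ/min = 1648.3 kJ/s
ΔT = Q/(ṁ·Cp) = 1648.3/(16.9×2.26) = 43.157 K
T_out = 62.3 − 43.157 = 19.143 °C

T_out = 19.1 °C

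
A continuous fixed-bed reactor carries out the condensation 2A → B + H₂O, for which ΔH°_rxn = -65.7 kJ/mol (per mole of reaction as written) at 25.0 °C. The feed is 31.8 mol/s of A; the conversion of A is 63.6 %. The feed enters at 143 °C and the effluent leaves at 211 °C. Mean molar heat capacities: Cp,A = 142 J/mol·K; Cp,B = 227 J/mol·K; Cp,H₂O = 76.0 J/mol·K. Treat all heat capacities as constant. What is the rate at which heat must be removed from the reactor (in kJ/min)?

Q_out = 19300 kJ/min

Extent of reaction ξ = 0.636 × 31.8 / 2 = 10.112 mol/s
Reaction term: ξ·ΔH°_rxn = 10.112 × -65.7 = -664.38 kJ/s
Sensible, feed 143→25 °C: -532.84 kJ/s
Outlet flows (mol/s): A 11.575, B 10.112, H₂O 10.112
Sensible, products 25→211 °C: 875.64 kJ/s
Q = ΔH = -321.59 kJ/s = -321.59 kW
Heat removed = 19295 kJ/min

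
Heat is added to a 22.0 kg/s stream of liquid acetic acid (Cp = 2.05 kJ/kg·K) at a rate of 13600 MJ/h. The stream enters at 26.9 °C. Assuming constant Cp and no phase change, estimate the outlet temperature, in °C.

Q = 13600 MJ/h = 3777.8 kJ/s
ΔT = Q/(ṁ·Cp) = 3777.8/(22.0×2.05) = 83.764 K
T_out = 26.9 + 83.764 = 110.66 °C

T_out = 111 °C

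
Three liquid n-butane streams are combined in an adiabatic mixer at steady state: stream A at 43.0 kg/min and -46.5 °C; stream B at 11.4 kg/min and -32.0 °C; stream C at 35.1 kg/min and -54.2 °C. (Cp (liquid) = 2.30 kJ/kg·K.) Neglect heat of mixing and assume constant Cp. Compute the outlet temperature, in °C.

Energy balance with Q = 0: Σ ṁᵢCp,ᵢ(T_out − Tᵢ) = 0
T_out = Σ ṁᵢCp,ᵢTᵢ / Σ ṁᵢCp,ᵢ
      = -9813.5 / 205.85 = -47.673 °C

T_out = -47.7 °C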